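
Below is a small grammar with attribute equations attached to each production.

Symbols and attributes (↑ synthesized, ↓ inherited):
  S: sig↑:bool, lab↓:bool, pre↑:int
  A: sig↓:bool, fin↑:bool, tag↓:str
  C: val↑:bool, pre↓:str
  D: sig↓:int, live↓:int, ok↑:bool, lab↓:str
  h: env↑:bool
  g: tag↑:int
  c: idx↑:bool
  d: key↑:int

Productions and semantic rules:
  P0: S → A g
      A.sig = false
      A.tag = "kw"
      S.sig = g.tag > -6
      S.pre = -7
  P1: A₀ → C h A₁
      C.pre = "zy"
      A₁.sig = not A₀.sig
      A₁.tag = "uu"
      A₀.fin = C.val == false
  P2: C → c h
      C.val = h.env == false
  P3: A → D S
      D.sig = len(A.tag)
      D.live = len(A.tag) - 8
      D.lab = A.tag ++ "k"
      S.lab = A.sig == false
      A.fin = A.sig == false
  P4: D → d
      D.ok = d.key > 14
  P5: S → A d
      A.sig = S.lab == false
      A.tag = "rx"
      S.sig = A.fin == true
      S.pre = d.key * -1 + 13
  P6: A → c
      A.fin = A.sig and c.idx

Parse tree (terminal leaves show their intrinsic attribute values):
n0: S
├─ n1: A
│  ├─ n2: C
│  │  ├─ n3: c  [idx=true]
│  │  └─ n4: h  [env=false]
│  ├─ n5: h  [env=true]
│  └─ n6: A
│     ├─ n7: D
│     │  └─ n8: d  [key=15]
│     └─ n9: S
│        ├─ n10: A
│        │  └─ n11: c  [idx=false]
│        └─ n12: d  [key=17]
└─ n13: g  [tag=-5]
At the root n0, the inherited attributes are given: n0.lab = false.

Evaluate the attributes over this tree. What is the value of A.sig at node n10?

true

1. n0.lab = false  [given at root]
2. n1.sig = false  [false]
3. n1.tag = "kw"  ["kw"]
4. n2.pre = "zy"  ["zy"]
5. n3.idx = true  [terminal]
6. n4.env = false  [terminal]
7. n2.val = true  [h.env == false]
8. n5.env = true  [terminal]
9. n6.sig = true  [not A₀.sig]
10. n6.tag = "uu"  ["uu"]
11. n7.sig = 2  [len(A.tag)]
12. n7.live = -6  [len(A.tag) - 8]
13. n7.lab = "uuk"  [A.tag ++ "k"]
14. n8.key = 15  [terminal]
15. n7.ok = true  [d.key > 14]
16. n9.lab = false  [A.sig == false]
17. n10.sig = true  [S.lab == false]
18. n10.tag = "rx"  ["rx"]
19. n11.idx = false  [terminal]
20. n10.fin = false  [A.sig and c.idx]
21. n12.key = 17  [terminal]
22. n9.sig = false  [A.fin == true]
23. n9.pre = -4  [d.key * -1 + 13]
24. n6.fin = false  [A.sig == false]
25. n1.fin = false  [C.val == false]
26. n13.tag = -5  [terminal]
27. n0.sig = true  [g.tag > -6]
28. n0.pre = -7  [-7]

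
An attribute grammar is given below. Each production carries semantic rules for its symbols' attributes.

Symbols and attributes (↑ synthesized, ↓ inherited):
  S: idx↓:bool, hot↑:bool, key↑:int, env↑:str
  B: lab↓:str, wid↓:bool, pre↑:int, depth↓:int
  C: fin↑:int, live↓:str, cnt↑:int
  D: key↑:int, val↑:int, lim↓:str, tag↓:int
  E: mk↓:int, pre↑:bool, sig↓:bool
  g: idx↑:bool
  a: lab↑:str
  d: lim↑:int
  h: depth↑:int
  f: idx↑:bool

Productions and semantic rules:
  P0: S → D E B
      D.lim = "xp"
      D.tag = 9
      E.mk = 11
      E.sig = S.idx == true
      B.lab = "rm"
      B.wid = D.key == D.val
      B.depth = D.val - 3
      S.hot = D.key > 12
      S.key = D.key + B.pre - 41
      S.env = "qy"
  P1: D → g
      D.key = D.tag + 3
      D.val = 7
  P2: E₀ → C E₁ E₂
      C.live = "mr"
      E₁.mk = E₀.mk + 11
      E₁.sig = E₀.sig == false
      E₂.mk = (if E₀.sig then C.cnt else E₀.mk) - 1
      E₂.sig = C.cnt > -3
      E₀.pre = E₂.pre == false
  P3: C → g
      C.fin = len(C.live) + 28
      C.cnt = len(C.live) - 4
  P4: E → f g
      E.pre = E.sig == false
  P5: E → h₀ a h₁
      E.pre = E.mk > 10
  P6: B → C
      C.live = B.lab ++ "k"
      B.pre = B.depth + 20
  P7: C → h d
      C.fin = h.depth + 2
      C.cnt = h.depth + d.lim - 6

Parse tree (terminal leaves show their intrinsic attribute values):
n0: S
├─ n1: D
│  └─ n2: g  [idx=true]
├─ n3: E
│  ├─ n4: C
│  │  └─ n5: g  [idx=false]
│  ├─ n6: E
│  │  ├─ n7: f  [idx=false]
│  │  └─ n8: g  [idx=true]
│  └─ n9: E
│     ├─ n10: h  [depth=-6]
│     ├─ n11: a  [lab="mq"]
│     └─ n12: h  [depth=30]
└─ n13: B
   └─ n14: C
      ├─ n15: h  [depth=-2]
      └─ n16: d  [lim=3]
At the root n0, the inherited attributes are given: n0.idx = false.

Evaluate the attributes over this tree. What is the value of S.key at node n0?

-5

1. n0.idx = false  [given at root]
2. n1.lim = "xp"  ["xp"]
3. n1.tag = 9  [9]
4. n2.idx = true  [terminal]
5. n1.key = 12  [D.tag + 3]
6. n1.val = 7  [7]
7. n3.mk = 11  [11]
8. n3.sig = false  [S.idx == true]
9. n4.live = "mr"  ["mr"]
10. n5.idx = false  [terminal]
11. n4.fin = 30  [len(C.live) + 28]
12. n4.cnt = -2  [len(C.live) - 4]
13. n6.mk = 22  [E₀.mk + 11]
14. n6.sig = true  [E₀.sig == false]
15. n7.idx = false  [terminal]
16. n8.idx = true  [terminal]
17. n6.pre = false  [E.sig == false]
18. n9.mk = 10  [(if E₀.sig then C.cnt else E₀.mk) - 1]
19. n9.sig = true  [C.cnt > -3]
20. n10.depth = -6  [terminal]
21. n11.lab = "mq"  [terminal]
22. n12.depth = 30  [terminal]
23. n9.pre = false  [E.mk > 10]
24. n3.pre = true  [E₂.pre == false]
25. n13.lab = "rm"  ["rm"]
26. n13.wid = false  [D.key == D.val]
27. n13.depth = 4  [D.val - 3]
28. n14.live = "rmk"  [B.lab ++ "k"]
29. n15.depth = -2  [terminal]
30. n16.lim = 3  [terminal]
31. n14.fin = 0  [h.depth + 2]
32. n14.cnt = -5  [h.depth + d.lim - 6]
33. n13.pre = 24  [B.depth + 20]
34. n0.hot = false  [D.key > 12]
35. n0.key = -5  [D.key + B.pre - 41]
36. n0.env = "qy"  ["qy"]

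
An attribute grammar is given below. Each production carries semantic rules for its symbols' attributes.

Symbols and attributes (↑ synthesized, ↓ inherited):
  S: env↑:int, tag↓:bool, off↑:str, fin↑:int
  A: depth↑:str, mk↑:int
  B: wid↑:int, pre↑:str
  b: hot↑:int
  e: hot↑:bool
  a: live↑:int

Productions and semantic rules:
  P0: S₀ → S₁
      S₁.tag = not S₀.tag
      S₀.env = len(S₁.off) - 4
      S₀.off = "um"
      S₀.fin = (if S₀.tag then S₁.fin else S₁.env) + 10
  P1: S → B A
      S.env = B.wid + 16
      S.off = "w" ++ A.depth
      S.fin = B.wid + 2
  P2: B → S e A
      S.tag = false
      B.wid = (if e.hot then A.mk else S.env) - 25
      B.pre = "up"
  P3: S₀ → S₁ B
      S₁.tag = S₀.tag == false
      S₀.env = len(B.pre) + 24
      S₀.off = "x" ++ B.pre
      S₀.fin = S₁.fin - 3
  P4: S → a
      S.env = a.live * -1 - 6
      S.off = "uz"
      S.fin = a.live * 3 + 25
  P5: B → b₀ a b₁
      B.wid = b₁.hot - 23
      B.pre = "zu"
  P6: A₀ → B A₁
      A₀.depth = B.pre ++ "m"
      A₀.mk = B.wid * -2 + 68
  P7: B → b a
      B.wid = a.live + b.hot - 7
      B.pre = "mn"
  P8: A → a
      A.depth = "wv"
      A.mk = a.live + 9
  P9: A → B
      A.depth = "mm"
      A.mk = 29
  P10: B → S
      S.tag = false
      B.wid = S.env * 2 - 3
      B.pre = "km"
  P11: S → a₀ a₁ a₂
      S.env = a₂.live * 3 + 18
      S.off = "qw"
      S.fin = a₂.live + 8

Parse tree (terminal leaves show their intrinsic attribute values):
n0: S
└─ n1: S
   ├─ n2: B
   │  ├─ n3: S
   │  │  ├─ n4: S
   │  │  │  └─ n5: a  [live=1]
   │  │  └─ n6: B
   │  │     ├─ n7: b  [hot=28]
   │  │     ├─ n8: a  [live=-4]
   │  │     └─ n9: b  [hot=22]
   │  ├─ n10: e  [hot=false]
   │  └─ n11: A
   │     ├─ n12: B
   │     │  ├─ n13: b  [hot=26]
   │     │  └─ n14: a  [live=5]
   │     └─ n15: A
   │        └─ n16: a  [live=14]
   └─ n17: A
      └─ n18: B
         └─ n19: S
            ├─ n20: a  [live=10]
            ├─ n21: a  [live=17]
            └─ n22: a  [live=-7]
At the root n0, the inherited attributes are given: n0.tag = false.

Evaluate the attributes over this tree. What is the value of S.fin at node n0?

1. n0.tag = false  [given at root]
2. n1.tag = true  [not S₀.tag]
3. n3.tag = false  [false]
4. n4.tag = true  [S₀.tag == false]
5. n5.live = 1  [terminal]
6. n4.env = -7  [a.live * -1 - 6]
7. n4.off = "uz"  ["uz"]
8. n4.fin = 28  [a.live * 3 + 25]
9. n7.hot = 28  [terminal]
10. n8.live = -4  [terminal]
11. n9.hot = 22  [terminal]
12. n6.wid = -1  [b₁.hot - 23]
13. n6.pre = "zu"  ["zu"]
14. n3.env = 26  [len(B.pre) + 24]
15. n3.off = "xzu"  ["x" ++ B.pre]
16. n3.fin = 25  [S₁.fin - 3]
17. n10.hot = false  [terminal]
18. n13.hot = 26  [terminal]
19. n14.live = 5  [terminal]
20. n12.wid = 24  [a.live + b.hot - 7]
21. n12.pre = "mn"  ["mn"]
22. n16.live = 14  [terminal]
23. n15.depth = "wv"  ["wv"]
24. n15.mk = 23  [a.live + 9]
25. n11.depth = "mnm"  [B.pre ++ "m"]
26. n11.mk = 20  [B.wid * -2 + 68]
27. n2.wid = 1  [(if e.hot then A.mk else S.env) - 25]
28. n2.pre = "up"  ["up"]
29. n19.tag = false  [false]
30. n20.live = 10  [terminal]
31. n21.live = 17  [terminal]
32. n22.live = -7  [terminal]
33. n19.env = -3  [a₂.live * 3 + 18]
34. n19.off = "qw"  ["qw"]
35. n19.fin = 1  [a₂.live + 8]
36. n18.wid = -9  [S.env * 2 - 3]
37. n18.pre = "km"  ["km"]
38. n17.depth = "mm"  ["mm"]
39. n17.mk = 29  [29]
40. n1.env = 17  [B.wid + 16]
41. n1.off = "wmm"  ["w" ++ A.depth]
42. n1.fin = 3  [B.wid + 2]
43. n0.env = -1  [len(S₁.off) - 4]
44. n0.off = "um"  ["um"]
45. n0.fin = 27  [(if S₀.tag then S₁.fin else S₁.env) + 10]

27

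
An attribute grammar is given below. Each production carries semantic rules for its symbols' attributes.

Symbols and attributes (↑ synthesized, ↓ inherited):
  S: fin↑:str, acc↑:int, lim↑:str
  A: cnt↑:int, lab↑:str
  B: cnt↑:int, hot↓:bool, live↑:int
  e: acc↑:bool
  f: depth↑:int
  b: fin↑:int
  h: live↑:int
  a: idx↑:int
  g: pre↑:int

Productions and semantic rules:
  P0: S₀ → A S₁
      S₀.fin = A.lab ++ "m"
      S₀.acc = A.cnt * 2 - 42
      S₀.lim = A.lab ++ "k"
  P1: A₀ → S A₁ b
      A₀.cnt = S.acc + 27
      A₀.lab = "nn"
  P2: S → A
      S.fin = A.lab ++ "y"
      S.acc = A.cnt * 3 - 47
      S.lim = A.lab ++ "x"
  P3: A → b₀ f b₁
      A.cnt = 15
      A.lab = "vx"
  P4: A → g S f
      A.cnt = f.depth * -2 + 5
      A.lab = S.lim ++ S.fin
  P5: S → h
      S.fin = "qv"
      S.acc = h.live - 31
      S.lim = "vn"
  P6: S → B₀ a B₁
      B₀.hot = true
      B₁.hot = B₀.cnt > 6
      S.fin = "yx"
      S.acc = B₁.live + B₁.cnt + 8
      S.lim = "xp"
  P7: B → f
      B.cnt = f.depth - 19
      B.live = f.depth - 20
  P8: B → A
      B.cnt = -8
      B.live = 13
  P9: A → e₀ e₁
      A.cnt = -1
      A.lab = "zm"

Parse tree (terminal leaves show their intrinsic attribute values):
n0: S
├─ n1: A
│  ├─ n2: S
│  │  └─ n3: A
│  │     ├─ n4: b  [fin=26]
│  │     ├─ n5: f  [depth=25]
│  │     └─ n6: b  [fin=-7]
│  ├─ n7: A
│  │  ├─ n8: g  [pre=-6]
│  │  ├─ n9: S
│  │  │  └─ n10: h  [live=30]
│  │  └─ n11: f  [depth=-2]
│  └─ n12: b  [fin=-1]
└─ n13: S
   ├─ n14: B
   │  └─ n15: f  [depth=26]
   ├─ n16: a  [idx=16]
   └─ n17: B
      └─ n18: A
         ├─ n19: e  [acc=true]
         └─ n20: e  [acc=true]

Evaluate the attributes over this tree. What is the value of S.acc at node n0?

8

1. n4.fin = 26  [terminal]
2. n5.depth = 25  [terminal]
3. n6.fin = -7  [terminal]
4. n3.cnt = 15  [15]
5. n3.lab = "vx"  ["vx"]
6. n2.fin = "vxy"  [A.lab ++ "y"]
7. n2.acc = -2  [A.cnt * 3 - 47]
8. n2.lim = "vxx"  [A.lab ++ "x"]
9. n8.pre = -6  [terminal]
10. n10.live = 30  [terminal]
11. n9.fin = "qv"  ["qv"]
12. n9.acc = -1  [h.live - 31]
13. n9.lim = "vn"  ["vn"]
14. n11.depth = -2  [terminal]
15. n7.cnt = 9  [f.depth * -2 + 5]
16. n7.lab = "vnqv"  [S.lim ++ S.fin]
17. n12.fin = -1  [terminal]
18. n1.cnt = 25  [S.acc + 27]
19. n1.lab = "nn"  ["nn"]
20. n14.hot = true  [true]
21. n15.depth = 26  [terminal]
22. n14.cnt = 7  [f.depth - 19]
23. n14.live = 6  [f.depth - 20]
24. n16.idx = 16  [terminal]
25. n17.hot = true  [B₀.cnt > 6]
26. n19.acc = true  [terminal]
27. n20.acc = true  [terminal]
28. n18.cnt = -1  [-1]
29. n18.lab = "zm"  ["zm"]
30. n17.cnt = -8  [-8]
31. n17.live = 13  [13]
32. n13.fin = "yx"  ["yx"]
33. n13.acc = 13  [B₁.live + B₁.cnt + 8]
34. n13.lim = "xp"  ["xp"]
35. n0.fin = "nnm"  [A.lab ++ "m"]
36. n0.acc = 8  [A.cnt * 2 - 42]
37. n0.lim = "nnk"  [A.lab ++ "k"]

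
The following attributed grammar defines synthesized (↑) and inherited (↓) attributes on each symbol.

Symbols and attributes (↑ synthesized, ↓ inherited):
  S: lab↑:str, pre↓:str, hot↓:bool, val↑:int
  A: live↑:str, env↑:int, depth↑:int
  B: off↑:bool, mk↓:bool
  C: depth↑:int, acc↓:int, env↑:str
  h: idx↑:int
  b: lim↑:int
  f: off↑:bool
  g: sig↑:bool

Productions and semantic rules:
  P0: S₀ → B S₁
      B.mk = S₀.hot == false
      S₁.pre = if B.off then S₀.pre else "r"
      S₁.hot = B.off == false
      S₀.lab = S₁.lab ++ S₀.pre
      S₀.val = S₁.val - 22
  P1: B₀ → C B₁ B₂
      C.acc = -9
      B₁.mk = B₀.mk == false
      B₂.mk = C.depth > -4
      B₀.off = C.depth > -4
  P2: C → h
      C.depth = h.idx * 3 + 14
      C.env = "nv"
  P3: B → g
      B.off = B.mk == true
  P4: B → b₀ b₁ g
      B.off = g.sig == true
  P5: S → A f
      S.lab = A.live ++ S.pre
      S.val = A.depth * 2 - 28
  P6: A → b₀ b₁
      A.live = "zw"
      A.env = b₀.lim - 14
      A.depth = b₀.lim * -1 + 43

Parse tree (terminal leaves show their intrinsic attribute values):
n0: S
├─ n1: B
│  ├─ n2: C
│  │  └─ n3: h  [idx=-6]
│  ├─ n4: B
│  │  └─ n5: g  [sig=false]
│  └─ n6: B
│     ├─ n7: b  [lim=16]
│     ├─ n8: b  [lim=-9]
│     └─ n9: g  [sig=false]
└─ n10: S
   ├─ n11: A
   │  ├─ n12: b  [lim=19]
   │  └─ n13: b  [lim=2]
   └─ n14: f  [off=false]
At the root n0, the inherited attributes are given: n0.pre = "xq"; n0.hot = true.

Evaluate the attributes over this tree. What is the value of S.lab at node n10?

1. n0.pre = "xq"  [given at root]
2. n0.hot = true  [given at root]
3. n1.mk = false  [S₀.hot == false]
4. n2.acc = -9  [-9]
5. n3.idx = -6  [terminal]
6. n2.depth = -4  [h.idx * 3 + 14]
7. n2.env = "nv"  ["nv"]
8. n4.mk = true  [B₀.mk == false]
9. n5.sig = false  [terminal]
10. n4.off = true  [B.mk == true]
11. n6.mk = false  [C.depth > -4]
12. n7.lim = 16  [terminal]
13. n8.lim = -9  [terminal]
14. n9.sig = false  [terminal]
15. n6.off = false  [g.sig == true]
16. n1.off = false  [C.depth > -4]
17. n10.pre = "r"  [if B.off then S₀.pre else "r"]
18. n10.hot = true  [B.off == false]
19. n12.lim = 19  [terminal]
20. n13.lim = 2  [terminal]
21. n11.live = "zw"  ["zw"]
22. n11.env = 5  [b₀.lim - 14]
23. n11.depth = 24  [b₀.lim * -1 + 43]
24. n14.off = false  [terminal]
25. n10.lab = "zwr"  [A.live ++ S.pre]
26. n10.val = 20  [A.depth * 2 - 28]
27. n0.lab = "zwrxq"  [S₁.lab ++ S₀.pre]
28. n0.val = -2  [S₁.val - 22]

"zwr"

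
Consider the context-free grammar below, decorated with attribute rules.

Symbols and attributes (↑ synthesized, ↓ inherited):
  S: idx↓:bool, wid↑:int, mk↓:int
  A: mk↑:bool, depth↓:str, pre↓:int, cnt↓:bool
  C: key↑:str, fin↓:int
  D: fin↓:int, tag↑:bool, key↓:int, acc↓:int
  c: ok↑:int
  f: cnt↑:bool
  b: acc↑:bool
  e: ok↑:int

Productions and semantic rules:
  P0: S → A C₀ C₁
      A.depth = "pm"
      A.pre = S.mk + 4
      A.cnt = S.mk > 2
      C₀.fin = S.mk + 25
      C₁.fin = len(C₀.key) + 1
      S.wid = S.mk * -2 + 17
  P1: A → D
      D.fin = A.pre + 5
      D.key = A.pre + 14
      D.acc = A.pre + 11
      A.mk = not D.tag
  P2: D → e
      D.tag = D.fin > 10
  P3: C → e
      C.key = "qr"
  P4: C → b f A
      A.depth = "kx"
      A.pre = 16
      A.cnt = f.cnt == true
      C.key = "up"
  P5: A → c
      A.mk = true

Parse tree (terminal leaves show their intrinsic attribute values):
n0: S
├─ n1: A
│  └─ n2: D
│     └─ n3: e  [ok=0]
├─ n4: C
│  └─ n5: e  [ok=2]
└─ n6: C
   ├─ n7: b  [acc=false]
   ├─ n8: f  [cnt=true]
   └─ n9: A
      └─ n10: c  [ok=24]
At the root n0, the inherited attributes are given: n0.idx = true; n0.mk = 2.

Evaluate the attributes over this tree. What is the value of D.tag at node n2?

1. n0.idx = true  [given at root]
2. n0.mk = 2  [given at root]
3. n1.depth = "pm"  ["pm"]
4. n1.pre = 6  [S.mk + 4]
5. n1.cnt = false  [S.mk > 2]
6. n2.fin = 11  [A.pre + 5]
7. n2.key = 20  [A.pre + 14]
8. n2.acc = 17  [A.pre + 11]
9. n3.ok = 0  [terminal]
10. n2.tag = true  [D.fin > 10]
11. n1.mk = false  [not D.tag]
12. n4.fin = 27  [S.mk + 25]
13. n5.ok = 2  [terminal]
14. n4.key = "qr"  ["qr"]
15. n6.fin = 3  [len(C₀.key) + 1]
16. n7.acc = false  [terminal]
17. n8.cnt = true  [terminal]
18. n9.depth = "kx"  ["kx"]
19. n9.pre = 16  [16]
20. n9.cnt = true  [f.cnt == true]
21. n10.ok = 24  [terminal]
22. n9.mk = true  [true]
23. n6.key = "up"  ["up"]
24. n0.wid = 13  [S.mk * -2 + 17]

true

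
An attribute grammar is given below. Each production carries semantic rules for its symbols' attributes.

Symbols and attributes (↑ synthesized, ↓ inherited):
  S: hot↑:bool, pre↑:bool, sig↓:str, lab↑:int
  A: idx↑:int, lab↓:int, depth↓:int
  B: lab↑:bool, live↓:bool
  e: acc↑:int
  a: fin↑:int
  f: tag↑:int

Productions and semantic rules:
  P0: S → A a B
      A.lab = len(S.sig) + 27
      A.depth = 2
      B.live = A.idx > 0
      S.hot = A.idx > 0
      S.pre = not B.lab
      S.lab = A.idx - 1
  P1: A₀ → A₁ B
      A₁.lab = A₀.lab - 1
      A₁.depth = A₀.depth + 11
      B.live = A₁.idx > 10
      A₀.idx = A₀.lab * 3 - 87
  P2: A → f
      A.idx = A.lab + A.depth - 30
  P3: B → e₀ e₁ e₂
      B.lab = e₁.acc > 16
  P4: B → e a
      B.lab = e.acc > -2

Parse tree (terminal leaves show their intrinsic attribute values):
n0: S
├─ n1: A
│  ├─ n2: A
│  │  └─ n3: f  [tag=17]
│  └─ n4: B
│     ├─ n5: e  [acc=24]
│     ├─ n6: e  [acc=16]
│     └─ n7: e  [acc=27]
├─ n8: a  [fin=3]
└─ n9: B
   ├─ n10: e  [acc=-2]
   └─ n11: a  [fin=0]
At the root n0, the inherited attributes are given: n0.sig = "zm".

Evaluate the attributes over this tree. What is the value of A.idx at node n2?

1. n0.sig = "zm"  [given at root]
2. n1.lab = 29  [len(S.sig) + 27]
3. n1.depth = 2  [2]
4. n2.lab = 28  [A₀.lab - 1]
5. n2.depth = 13  [A₀.depth + 11]
6. n3.tag = 17  [terminal]
7. n2.idx = 11  [A.lab + A.depth - 30]
8. n4.live = true  [A₁.idx > 10]
9. n5.acc = 24  [terminal]
10. n6.acc = 16  [terminal]
11. n7.acc = 27  [terminal]
12. n4.lab = false  [e₁.acc > 16]
13. n1.idx = 0  [A₀.lab * 3 - 87]
14. n8.fin = 3  [terminal]
15. n9.live = false  [A.idx > 0]
16. n10.acc = -2  [terminal]
17. n11.fin = 0  [terminal]
18. n9.lab = false  [e.acc > -2]
19. n0.hot = false  [A.idx > 0]
20. n0.pre = true  [not B.lab]
21. n0.lab = -1  [A.idx - 1]

11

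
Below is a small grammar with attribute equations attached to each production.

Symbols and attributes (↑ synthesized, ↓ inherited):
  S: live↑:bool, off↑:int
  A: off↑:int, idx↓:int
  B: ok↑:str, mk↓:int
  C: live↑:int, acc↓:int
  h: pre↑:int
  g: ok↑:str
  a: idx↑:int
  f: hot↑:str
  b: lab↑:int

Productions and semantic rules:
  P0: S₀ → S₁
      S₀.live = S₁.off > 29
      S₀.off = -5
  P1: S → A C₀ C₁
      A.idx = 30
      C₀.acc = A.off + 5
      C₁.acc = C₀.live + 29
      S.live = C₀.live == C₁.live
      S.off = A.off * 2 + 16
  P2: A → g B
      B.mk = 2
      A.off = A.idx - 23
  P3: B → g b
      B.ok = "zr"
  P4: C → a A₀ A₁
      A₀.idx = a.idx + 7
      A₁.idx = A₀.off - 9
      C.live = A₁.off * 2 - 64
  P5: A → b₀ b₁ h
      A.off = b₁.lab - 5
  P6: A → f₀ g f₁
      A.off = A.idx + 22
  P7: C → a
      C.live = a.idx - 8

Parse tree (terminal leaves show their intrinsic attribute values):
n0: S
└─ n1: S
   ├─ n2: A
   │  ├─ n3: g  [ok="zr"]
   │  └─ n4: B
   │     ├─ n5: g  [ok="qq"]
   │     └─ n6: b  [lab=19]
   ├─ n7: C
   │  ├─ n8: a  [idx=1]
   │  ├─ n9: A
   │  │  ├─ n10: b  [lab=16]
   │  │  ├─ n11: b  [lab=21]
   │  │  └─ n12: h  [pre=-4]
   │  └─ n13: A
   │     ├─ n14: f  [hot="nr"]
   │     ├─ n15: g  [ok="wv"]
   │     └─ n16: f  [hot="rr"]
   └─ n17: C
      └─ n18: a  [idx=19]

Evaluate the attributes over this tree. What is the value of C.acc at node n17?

23

1. n2.idx = 30  [30]
2. n3.ok = "zr"  [terminal]
3. n4.mk = 2  [2]
4. n5.ok = "qq"  [terminal]
5. n6.lab = 19  [terminal]
6. n4.ok = "zr"  ["zr"]
7. n2.off = 7  [A.idx - 23]
8. n7.acc = 12  [A.off + 5]
9. n8.idx = 1  [terminal]
10. n9.idx = 8  [a.idx + 7]
11. n10.lab = 16  [terminal]
12. n11.lab = 21  [terminal]
13. n12.pre = -4  [terminal]
14. n9.off = 16  [b₁.lab - 5]
15. n13.idx = 7  [A₀.off - 9]
16. n14.hot = "nr"  [terminal]
17. n15.ok = "wv"  [terminal]
18. n16.hot = "rr"  [terminal]
19. n13.off = 29  [A.idx + 22]
20. n7.live = -6  [A₁.off * 2 - 64]
21. n17.acc = 23  [C₀.live + 29]
22. n18.idx = 19  [terminal]
23. n17.live = 11  [a.idx - 8]
24. n1.live = false  [C₀.live == C₁.live]
25. n1.off = 30  [A.off * 2 + 16]
26. n0.live = true  [S₁.off > 29]
27. n0.off = -5  [-5]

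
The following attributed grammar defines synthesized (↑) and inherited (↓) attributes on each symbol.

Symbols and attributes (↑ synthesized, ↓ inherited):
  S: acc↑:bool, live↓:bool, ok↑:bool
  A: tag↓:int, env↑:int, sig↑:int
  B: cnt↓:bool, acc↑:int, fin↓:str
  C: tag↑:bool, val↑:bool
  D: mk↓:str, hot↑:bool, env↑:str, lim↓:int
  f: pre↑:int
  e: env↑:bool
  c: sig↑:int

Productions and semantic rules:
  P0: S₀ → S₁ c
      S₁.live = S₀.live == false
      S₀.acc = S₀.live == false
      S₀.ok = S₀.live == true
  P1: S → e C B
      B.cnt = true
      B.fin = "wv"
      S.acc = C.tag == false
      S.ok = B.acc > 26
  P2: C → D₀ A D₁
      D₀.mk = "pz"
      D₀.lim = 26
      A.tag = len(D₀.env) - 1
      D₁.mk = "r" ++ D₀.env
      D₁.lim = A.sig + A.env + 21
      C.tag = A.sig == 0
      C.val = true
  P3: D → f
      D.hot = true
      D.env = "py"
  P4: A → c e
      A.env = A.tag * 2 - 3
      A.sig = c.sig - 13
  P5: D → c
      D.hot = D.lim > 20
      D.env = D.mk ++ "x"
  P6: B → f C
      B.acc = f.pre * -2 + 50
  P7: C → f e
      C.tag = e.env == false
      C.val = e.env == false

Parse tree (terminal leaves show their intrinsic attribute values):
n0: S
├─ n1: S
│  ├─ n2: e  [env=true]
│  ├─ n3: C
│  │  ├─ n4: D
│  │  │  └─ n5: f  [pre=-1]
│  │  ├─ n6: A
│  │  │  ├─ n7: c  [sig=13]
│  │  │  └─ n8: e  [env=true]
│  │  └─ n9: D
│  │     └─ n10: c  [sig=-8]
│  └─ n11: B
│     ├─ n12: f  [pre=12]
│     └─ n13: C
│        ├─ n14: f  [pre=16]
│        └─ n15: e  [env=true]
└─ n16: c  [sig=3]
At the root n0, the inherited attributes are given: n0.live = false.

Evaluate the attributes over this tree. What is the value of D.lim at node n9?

1. n0.live = false  [given at root]
2. n1.live = true  [S₀.live == false]
3. n2.env = true  [terminal]
4. n4.mk = "pz"  ["pz"]
5. n4.lim = 26  [26]
6. n5.pre = -1  [terminal]
7. n4.hot = true  [true]
8. n4.env = "py"  ["py"]
9. n6.tag = 1  [len(D₀.env) - 1]
10. n7.sig = 13  [terminal]
11. n8.env = true  [terminal]
12. n6.env = -1  [A.tag * 2 - 3]
13. n6.sig = 0  [c.sig - 13]
14. n9.mk = "rpy"  ["r" ++ D₀.env]
15. n9.lim = 20  [A.sig + A.env + 21]
16. n10.sig = -8  [terminal]
17. n9.hot = false  [D.lim > 20]
18. n9.env = "rpyx"  [D.mk ++ "x"]
19. n3.tag = true  [A.sig == 0]
20. n3.val = true  [true]
21. n11.cnt = true  [true]
22. n11.fin = "wv"  ["wv"]
23. n12.pre = 12  [terminal]
24. n14.pre = 16  [terminal]
25. n15.env = true  [terminal]
26. n13.tag = false  [e.env == false]
27. n13.val = false  [e.env == false]
28. n11.acc = 26  [f.pre * -2 + 50]
29. n1.acc = false  [C.tag == false]
30. n1.ok = false  [B.acc > 26]
31. n16.sig = 3  [terminal]
32. n0.acc = true  [S₀.live == false]
33. n0.ok = false  [S₀.live == true]

20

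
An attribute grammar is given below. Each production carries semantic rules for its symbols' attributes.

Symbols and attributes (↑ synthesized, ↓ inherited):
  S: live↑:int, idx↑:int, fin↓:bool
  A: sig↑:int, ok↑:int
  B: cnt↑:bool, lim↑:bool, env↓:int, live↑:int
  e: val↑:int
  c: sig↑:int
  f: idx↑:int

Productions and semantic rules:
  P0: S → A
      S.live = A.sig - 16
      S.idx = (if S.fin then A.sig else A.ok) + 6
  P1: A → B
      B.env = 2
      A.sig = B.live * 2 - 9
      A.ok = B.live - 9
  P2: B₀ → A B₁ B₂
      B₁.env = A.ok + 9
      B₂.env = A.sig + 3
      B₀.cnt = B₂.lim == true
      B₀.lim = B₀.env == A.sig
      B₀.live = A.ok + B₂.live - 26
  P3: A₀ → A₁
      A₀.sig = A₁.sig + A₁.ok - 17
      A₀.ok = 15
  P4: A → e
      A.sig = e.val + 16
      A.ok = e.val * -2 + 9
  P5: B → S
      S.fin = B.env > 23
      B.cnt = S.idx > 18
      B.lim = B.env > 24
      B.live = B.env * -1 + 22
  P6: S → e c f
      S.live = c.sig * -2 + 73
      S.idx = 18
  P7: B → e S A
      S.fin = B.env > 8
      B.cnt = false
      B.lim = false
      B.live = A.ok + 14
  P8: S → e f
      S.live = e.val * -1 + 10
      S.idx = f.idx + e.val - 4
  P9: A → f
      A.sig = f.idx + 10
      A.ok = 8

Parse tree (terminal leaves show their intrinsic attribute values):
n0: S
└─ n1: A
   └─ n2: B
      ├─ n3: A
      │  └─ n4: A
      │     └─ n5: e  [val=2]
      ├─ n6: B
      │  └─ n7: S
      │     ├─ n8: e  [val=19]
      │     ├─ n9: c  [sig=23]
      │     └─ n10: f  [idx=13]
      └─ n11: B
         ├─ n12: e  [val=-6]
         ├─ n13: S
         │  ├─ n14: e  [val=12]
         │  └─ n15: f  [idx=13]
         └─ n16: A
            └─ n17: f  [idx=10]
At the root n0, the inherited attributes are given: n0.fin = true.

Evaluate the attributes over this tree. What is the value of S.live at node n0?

1. n0.fin = true  [given at root]
2. n2.env = 2  [2]
3. n5.val = 2  [terminal]
4. n4.sig = 18  [e.val + 16]
5. n4.ok = 5  [e.val * -2 + 9]
6. n3.sig = 6  [A₁.sig + A₁.ok - 17]
7. n3.ok = 15  [15]
8. n6.env = 24  [A.ok + 9]
9. n7.fin = true  [B.env > 23]
10. n8.val = 19  [terminal]
11. n9.sig = 23  [terminal]
12. n10.idx = 13  [terminal]
13. n7.live = 27  [c.sig * -2 + 73]
14. n7.idx = 18  [18]
15. n6.cnt = false  [S.idx > 18]
16. n6.lim = false  [B.env > 24]
17. n6.live = -2  [B.env * -1 + 22]
18. n11.env = 9  [A.sig + 3]
19. n12.val = -6  [terminal]
20. n13.fin = true  [B.env > 8]
21. n14.val = 12  [terminal]
22. n15.idx = 13  [terminal]
23. n13.live = -2  [e.val * -1 + 10]
24. n13.idx = 21  [f.idx + e.val - 4]
25. n17.idx = 10  [terminal]
26. n16.sig = 20  [f.idx + 10]
27. n16.ok = 8  [8]
28. n11.cnt = false  [false]
29. n11.lim = false  [false]
30. n11.live = 22  [A.ok + 14]
31. n2.cnt = false  [B₂.lim == true]
32. n2.lim = false  [B₀.env == A.sig]
33. n2.live = 11  [A.ok + B₂.live - 26]
34. n1.sig = 13  [B.live * 2 - 9]
35. n1.ok = 2  [B.live - 9]
36. n0.live = -3  [A.sig - 16]
37. n0.idx = 19  [(if S.fin then A.sig else A.ok) + 6]

-3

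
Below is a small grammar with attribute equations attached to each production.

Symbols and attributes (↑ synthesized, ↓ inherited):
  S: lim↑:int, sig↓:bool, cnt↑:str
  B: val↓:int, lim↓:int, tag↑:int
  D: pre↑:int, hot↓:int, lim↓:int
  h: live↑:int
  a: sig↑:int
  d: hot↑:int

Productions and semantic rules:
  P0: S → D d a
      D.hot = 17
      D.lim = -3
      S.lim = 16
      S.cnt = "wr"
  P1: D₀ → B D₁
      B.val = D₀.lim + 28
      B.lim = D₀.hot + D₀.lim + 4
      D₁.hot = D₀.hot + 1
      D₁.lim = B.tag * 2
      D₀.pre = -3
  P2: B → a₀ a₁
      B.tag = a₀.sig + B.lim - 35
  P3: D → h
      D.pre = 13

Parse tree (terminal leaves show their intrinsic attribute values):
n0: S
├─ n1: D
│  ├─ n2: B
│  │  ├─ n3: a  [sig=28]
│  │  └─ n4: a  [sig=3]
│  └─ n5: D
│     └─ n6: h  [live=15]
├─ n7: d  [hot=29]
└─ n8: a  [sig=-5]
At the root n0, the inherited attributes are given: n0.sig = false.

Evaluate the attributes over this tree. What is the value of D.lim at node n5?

1. n0.sig = false  [given at root]
2. n1.hot = 17  [17]
3. n1.lim = -3  [-3]
4. n2.val = 25  [D₀.lim + 28]
5. n2.lim = 18  [D₀.hot + D₀.lim + 4]
6. n3.sig = 28  [terminal]
7. n4.sig = 3  [terminal]
8. n2.tag = 11  [a₀.sig + B.lim - 35]
9. n5.hot = 18  [D₀.hot + 1]
10. n5.lim = 22  [B.tag * 2]
11. n6.live = 15  [terminal]
12. n5.pre = 13  [13]
13. n1.pre = -3  [-3]
14. n7.hot = 29  [terminal]
15. n8.sig = -5  [terminal]
16. n0.lim = 16  [16]
17. n0.cnt = "wr"  ["wr"]

22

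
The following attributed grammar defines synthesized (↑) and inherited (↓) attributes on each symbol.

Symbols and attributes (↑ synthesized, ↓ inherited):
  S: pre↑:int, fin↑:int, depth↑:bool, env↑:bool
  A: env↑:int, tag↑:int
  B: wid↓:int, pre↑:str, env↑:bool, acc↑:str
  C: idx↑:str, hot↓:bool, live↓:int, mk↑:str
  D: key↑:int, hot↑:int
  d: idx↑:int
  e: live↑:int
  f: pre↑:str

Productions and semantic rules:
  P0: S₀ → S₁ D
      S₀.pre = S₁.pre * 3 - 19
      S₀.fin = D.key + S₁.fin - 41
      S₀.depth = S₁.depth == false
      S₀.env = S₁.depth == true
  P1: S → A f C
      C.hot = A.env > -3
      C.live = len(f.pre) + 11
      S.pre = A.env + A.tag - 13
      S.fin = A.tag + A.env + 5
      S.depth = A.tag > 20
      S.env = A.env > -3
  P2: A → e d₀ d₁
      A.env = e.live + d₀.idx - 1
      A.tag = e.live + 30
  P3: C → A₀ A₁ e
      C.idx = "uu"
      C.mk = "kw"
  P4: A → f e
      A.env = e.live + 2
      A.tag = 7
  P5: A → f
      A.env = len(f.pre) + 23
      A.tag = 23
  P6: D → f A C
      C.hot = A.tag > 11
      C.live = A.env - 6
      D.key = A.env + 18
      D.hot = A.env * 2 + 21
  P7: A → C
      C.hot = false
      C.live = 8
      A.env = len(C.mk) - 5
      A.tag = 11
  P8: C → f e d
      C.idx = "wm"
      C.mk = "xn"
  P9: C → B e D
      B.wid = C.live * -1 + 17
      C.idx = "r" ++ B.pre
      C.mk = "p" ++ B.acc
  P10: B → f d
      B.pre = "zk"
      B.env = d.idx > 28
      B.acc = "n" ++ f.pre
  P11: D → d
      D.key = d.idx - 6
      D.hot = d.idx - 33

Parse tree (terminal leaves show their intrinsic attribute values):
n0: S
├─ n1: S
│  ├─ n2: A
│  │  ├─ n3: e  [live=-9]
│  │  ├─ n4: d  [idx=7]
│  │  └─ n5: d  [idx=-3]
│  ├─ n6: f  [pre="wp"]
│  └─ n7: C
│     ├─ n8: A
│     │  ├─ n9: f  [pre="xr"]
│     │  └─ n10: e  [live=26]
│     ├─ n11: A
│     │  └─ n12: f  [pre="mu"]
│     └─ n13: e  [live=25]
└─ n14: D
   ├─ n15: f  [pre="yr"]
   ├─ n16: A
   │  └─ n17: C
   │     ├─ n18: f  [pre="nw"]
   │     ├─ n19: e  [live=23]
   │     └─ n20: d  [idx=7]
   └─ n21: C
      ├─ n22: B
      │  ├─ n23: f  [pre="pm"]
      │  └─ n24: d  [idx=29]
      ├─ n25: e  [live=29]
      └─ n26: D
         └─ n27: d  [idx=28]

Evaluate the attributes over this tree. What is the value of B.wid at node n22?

1. n3.live = -9  [terminal]
2. n4.idx = 7  [terminal]
3. n5.idx = -3  [terminal]
4. n2.env = -3  [e.live + d₀.idx - 1]
5. n2.tag = 21  [e.live + 30]
6. n6.pre = "wp"  [terminal]
7. n7.hot = false  [A.env > -3]
8. n7.live = 13  [len(f.pre) + 11]
9. n9.pre = "xr"  [terminal]
10. n10.live = 26  [terminal]
11. n8.env = 28  [e.live + 2]
12. n8.tag = 7  [7]
13. n12.pre = "mu"  [terminal]
14. n11.env = 25  [len(f.pre) + 23]
15. n11.tag = 23  [23]
16. n13.live = 25  [terminal]
17. n7.idx = "uu"  ["uu"]
18. n7.mk = "kw"  ["kw"]
19. n1.pre = 5  [A.env + A.tag - 13]
20. n1.fin = 23  [A.tag + A.env + 5]
21. n1.depth = true  [A.tag > 20]
22. n1.env = false  [A.env > -3]
23. n15.pre = "yr"  [terminal]
24. n17.hot = false  [false]
25. n17.live = 8  [8]
26. n18.pre = "nw"  [terminal]
27. n19.live = 23  [terminal]
28. n20.idx = 7  [terminal]
29. n17.idx = "wm"  ["wm"]
30. n17.mk = "xn"  ["xn"]
31. n16.env = -3  [len(C.mk) - 5]
32. n16.tag = 11  [11]
33. n21.hot = false  [A.tag > 11]
34. n21.live = -9  [A.env - 6]
35. n22.wid = 26  [C.live * -1 + 17]
36. n23.pre = "pm"  [terminal]
37. n24.idx = 29  [terminal]
38. n22.pre = "zk"  ["zk"]
39. n22.env = true  [d.idx > 28]
40. n22.acc = "npm"  ["n" ++ f.pre]
41. n25.live = 29  [terminal]
42. n27.idx = 28  [terminal]
43. n26.key = 22  [d.idx - 6]
44. n26.hot = -5  [d.idx - 33]
45. n21.idx = "rzk"  ["r" ++ B.pre]
46. n21.mk = "pnpm"  ["p" ++ B.acc]
47. n14.key = 15  [A.env + 18]
48. n14.hot = 15  [A.env * 2 + 21]
49. n0.pre = -4  [S₁.pre * 3 - 19]
50. n0.fin = -3  [D.key + S₁.fin - 41]
51. n0.depth = false  [S₁.depth == false]
52. n0.env = true  [S₁.depth == true]

26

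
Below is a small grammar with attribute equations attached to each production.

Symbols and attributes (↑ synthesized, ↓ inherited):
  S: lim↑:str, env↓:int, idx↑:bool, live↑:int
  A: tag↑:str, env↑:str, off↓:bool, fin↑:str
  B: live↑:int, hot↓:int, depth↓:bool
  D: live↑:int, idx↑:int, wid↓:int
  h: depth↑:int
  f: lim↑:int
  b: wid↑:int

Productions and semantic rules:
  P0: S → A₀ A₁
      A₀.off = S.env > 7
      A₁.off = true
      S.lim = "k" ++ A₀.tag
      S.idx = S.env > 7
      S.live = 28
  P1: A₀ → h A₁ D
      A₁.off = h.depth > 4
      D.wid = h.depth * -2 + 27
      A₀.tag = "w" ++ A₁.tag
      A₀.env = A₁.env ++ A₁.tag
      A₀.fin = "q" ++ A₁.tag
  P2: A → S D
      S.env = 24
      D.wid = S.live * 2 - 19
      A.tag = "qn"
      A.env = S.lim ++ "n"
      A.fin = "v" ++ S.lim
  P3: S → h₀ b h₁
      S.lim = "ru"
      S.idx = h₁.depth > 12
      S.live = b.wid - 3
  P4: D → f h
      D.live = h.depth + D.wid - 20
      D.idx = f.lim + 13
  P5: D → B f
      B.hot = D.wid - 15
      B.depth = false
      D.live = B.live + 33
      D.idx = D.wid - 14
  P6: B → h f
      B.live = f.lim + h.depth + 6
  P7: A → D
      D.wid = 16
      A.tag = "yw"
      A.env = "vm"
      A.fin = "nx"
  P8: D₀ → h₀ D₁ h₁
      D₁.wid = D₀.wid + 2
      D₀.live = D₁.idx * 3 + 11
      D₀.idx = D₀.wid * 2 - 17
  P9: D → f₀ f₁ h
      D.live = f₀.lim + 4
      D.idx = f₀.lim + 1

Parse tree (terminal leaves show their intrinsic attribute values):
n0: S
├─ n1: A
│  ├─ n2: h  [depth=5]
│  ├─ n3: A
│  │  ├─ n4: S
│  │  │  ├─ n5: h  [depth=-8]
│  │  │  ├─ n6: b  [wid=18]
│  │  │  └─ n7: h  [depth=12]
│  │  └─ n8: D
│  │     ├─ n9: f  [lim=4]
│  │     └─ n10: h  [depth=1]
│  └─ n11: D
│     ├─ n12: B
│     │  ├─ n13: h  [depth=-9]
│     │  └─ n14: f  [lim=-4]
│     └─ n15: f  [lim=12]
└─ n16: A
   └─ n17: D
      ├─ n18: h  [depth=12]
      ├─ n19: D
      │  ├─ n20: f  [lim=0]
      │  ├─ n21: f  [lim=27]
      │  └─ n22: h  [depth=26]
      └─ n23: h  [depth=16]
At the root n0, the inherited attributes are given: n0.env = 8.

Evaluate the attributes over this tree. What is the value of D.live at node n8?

-8

1. n0.env = 8  [given at root]
2. n1.off = true  [S.env > 7]
3. n2.depth = 5  [terminal]
4. n3.off = true  [h.depth > 4]
5. n4.env = 24  [24]
6. n5.depth = -8  [terminal]
7. n6.wid = 18  [terminal]
8. n7.depth = 12  [terminal]
9. n4.lim = "ru"  ["ru"]
10. n4.idx = false  [h₁.depth > 12]
11. n4.live = 15  [b.wid - 3]
12. n8.wid = 11  [S.live * 2 - 19]
13. n9.lim = 4  [terminal]
14. n10.depth = 1  [terminal]
15. n8.live = -8  [h.depth + D.wid - 20]
16. n8.idx = 17  [f.lim + 13]
17. n3.tag = "qn"  ["qn"]
18. n3.env = "run"  [S.lim ++ "n"]
19. n3.fin = "vru"  ["v" ++ S.lim]
20. n11.wid = 17  [h.depth * -2 + 27]
21. n12.hot = 2  [D.wid - 15]
22. n12.depth = false  [false]
23. n13.depth = -9  [terminal]
24. n14.lim = -4  [terminal]
25. n12.live = -7  [f.lim + h.depth + 6]
26. n15.lim = 12  [terminal]
27. n11.live = 26  [B.live + 33]
28. n11.idx = 3  [D.wid - 14]
29. n1.tag = "wqn"  ["w" ++ A₁.tag]
30. n1.env = "runqn"  [A₁.env ++ A₁.tag]
31. n1.fin = "qqn"  ["q" ++ A₁.tag]
32. n16.off = true  [true]
33. n17.wid = 16  [16]
34. n18.depth = 12  [terminal]
35. n19.wid = 18  [D₀.wid + 2]
36. n20.lim = 0  [terminal]
37. n21.lim = 27  [terminal]
38. n22.depth = 26  [terminal]
39. n19.live = 4  [f₀.lim + 4]
40. n19.idx = 1  [f₀.lim + 1]
41. n23.depth = 16  [terminal]
42. n17.live = 14  [D₁.idx * 3 + 11]
43. n17.idx = 15  [D₀.wid * 2 - 17]
44. n16.tag = "yw"  ["yw"]
45. n16.env = "vm"  ["vm"]
46. n16.fin = "nx"  ["nx"]
47. n0.lim = "kwqn"  ["k" ++ A₀.tag]
48. n0.idx = true  [S.env > 7]
49. n0.live = 28  [28]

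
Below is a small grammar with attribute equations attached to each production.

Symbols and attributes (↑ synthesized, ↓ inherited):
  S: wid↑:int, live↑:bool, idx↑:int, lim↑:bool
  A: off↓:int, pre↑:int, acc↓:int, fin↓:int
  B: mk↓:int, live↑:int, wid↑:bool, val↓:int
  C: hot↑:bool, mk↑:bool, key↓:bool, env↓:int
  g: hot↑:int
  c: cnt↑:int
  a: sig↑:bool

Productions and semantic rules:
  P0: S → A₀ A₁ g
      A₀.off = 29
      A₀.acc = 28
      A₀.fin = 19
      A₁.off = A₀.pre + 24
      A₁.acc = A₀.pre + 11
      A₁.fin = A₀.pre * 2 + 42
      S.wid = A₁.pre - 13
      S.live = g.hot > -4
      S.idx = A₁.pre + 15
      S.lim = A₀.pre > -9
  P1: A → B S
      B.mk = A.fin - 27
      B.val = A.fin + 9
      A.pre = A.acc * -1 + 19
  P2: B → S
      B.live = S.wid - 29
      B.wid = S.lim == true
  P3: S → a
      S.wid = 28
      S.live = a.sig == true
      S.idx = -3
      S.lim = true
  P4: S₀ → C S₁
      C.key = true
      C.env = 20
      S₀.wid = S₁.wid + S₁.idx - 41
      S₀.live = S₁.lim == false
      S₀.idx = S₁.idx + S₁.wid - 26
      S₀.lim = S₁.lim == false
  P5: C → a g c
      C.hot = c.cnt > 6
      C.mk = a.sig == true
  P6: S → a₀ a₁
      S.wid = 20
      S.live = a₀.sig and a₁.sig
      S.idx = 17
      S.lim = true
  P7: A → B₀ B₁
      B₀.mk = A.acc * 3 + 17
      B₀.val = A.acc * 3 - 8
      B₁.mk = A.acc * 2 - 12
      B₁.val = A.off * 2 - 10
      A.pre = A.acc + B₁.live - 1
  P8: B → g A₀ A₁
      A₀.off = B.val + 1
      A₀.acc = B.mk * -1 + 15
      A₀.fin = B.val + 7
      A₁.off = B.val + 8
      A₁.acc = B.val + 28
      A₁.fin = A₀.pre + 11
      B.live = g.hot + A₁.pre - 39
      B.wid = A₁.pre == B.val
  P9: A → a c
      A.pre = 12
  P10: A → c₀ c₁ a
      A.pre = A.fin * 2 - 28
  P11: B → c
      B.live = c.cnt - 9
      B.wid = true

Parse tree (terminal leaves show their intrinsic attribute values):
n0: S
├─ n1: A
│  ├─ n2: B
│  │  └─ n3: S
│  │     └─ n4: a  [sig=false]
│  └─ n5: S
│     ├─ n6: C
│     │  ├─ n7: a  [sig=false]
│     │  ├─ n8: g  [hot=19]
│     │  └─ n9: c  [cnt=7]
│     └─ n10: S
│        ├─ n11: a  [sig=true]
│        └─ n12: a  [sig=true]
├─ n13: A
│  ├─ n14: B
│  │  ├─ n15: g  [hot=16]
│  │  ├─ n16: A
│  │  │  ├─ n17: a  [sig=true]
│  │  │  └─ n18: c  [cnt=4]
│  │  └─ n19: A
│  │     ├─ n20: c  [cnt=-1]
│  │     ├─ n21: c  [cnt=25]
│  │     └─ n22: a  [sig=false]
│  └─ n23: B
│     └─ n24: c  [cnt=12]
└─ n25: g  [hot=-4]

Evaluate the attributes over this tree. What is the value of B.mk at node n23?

-8

1. n1.off = 29  [29]
2. n1.acc = 28  [28]
3. n1.fin = 19  [19]
4. n2.mk = -8  [A.fin - 27]
5. n2.val = 28  [A.fin + 9]
6. n4.sig = false  [terminal]
7. n3.wid = 28  [28]
8. n3.live = false  [a.sig == true]
9. n3.idx = -3  [-3]
10. n3.lim = true  [true]
11. n2.live = -1  [S.wid - 29]
12. n2.wid = true  [S.lim == true]
13. n6.key = true  [true]
14. n6.env = 20  [20]
15. n7.sig = false  [terminal]
16. n8.hot = 19  [terminal]
17. n9.cnt = 7  [terminal]
18. n6.hot = true  [c.cnt > 6]
19. n6.mk = false  [a.sig == true]
20. n11.sig = true  [terminal]
21. n12.sig = true  [terminal]
22. n10.wid = 20  [20]
23. n10.live = true  [a₀.sig and a₁.sig]
24. n10.idx = 17  [17]
25. n10.lim = true  [true]
26. n5.wid = -4  [S₁.wid + S₁.idx - 41]
27. n5.live = false  [S₁.lim == false]
28. n5.idx = 11  [S₁.idx + S₁.wid - 26]
29. n5.lim = false  [S₁.lim == false]
30. n1.pre = -9  [A.acc * -1 + 19]
31. n13.off = 15  [A₀.pre + 24]
32. n13.acc = 2  [A₀.pre + 11]
33. n13.fin = 24  [A₀.pre * 2 + 42]
34. n14.mk = 23  [A.acc * 3 + 17]
35. n14.val = -2  [A.acc * 3 - 8]
36. n15.hot = 16  [terminal]
37. n16.off = -1  [B.val + 1]
38. n16.acc = -8  [B.mk * -1 + 15]
39. n16.fin = 5  [B.val + 7]
40. n17.sig = true  [terminal]
41. n18.cnt = 4  [terminal]
42. n16.pre = 12  [12]
43. n19.off = 6  [B.val + 8]
44. n19.acc = 26  [B.val + 28]
45. n19.fin = 23  [A₀.pre + 11]
46. n20.cnt = -1  [terminal]
47. n21.cnt = 25  [terminal]
48. n22.sig = false  [terminal]
49. n19.pre = 18  [A.fin * 2 - 28]
50. n14.live = -5  [g.hot + A₁.pre - 39]
51. n14.wid = false  [A₁.pre == B.val]
52. n23.mk = -8  [A.acc * 2 - 12]
53. n23.val = 20  [A.off * 2 - 10]
54. n24.cnt = 12  [terminal]
55. n23.live = 3  [c.cnt - 9]
56. n23.wid = true  [true]
57. n13.pre = 4  [A.acc + B₁.live - 1]
58. n25.hot = -4  [terminal]
59. n0.wid = -9  [A₁.pre - 13]
60. n0.live = false  [g.hot > -4]
61. n0.idx = 19  [A₁.pre + 15]
62. n0.lim = false  [A₀.pre > -9]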